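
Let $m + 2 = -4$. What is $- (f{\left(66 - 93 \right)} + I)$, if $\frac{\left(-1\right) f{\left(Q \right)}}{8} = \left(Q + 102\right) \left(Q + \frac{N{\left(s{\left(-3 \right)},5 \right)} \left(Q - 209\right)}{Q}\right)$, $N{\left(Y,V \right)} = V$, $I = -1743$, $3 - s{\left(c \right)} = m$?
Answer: $\frac{105887}{9} \approx 11765.0$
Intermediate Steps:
$m = -6$ ($m = -2 - 4 = -6$)
$s{\left(c \right)} = 9$ ($s{\left(c \right)} = 3 - -6 = 3 + 6 = 9$)
$f{\left(Q \right)} = - 8 \left(102 + Q\right) \left(Q + \frac{-1045 + 5 Q}{Q}\right)$ ($f{\left(Q \right)} = - 8 \left(Q + 102\right) \left(Q + \frac{5 \left(Q - 209\right)}{Q}\right) = - 8 \left(102 + Q\right) \left(Q + \frac{5 \left(-209 + Q\right)}{Q}\right) = - 8 \left(102 + Q\right) \left(Q + \frac{-1045 + 5 Q}{Q}\right)$)
$- (f{\left(66 - 93 \right)} + I) = - (\left(4280 - 856 \left(66 - 93\right) - 8 \left(66 - 93\right)^{2} + \frac{852720}{66 - 93}\right) - 1743) = - (\left(4280 - -23112 - 8 \left(-27\right)^{2} + \frac{852720}{-27}\right) - 1743) = - (\left(4280 + 23112 - 5832 + 852720 \left(- \frac{1}{27}\right)\right) - 1743) = - (\left(4280 + 23112 - 5832 - \frac{284240}{9}\right) - 1743) = - (- \frac{90200}{9} - 1743) = \left(-1\right) \left(- \frac{105887}{9}\right) = \frac{105887}{9}$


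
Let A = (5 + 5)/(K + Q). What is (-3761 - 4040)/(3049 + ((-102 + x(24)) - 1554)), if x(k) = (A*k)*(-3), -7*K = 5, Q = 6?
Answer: -288637/46501 ≈ -6.2071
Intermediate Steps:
K = -5/7 (K = -⅐*5 = -5/7 ≈ -0.71429)
A = 70/37 (A = (5 + 5)/(-5/7 + 6) = 10/(37/7) = 10*(7/37) = 70/37 ≈ 1.8919)
x(k) = -210*k/37 (x(k) = (70*k/37)*(-3) = -210*k/37)
(-3761 - 4040)/(3049 + ((-102 + x(24)) - 1554)) = (-3761 - 4040)/(3049 + ((-102 - 210/37*24) - 1554)) = -7801/(3049 + ((-102 - 5040/37) - 1554)) = -7801/(3049 + (-8814/37 - 1554)) = -7801/(3049 - 66312/37) = -7801/46501/37 = -7801*37/46501 = -288637/46501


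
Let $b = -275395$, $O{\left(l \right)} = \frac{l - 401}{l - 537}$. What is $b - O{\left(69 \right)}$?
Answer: $- \frac{32221298}{117} \approx -2.754 \cdot 10^{5}$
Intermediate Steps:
$O{\left(l \right)} = \frac{-401 + l}{-537 + l}$
$b - O{\left(69 \right)} = -275395 - \frac{-401 + 69}{-537 + 69} = -275395 - \frac{1}{-468} \left(-332\right) = -275395 - \left(- \frac{1}{468}\right) \left(-332\right) = -275395 - \frac{83}{117} = - \frac{32221298}{117}$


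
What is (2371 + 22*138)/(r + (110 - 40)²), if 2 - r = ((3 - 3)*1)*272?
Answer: 5407/4902 ≈ 1.1030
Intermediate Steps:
r = 2 (r = 2 - (3 - 3)*1*272 = 2 - 0*1*272 = 2 - 0*272 = 2 - 1*0 = 2 + 0 = 2)
(2371 + 22*138)/(r + (110 - 40)²) = (2371 + 22*138)/(2 + (110 - 40)²) = (2371 + 3036)/(2 + 70²) = 5407/(2 + 4900) = 5407/4902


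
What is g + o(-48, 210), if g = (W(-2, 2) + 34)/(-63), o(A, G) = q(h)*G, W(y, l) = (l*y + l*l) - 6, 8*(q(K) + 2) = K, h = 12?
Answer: -949/9 ≈ -105.44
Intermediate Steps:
q(K) = -2 + K/8
W(y, l) = -6 + l² + l*y (W(y, l) = (l*y + l²) - 6 = (l² + l*y) - 6 = -6 + l² + l*y)
o(A, G) = -G/2 (o(A, G) = (-2 + (⅛)*12)*G = (-2 + 3/2)*G = -G/2)
g = -4/9 (g = ((-6 + 2² + 2*(-2)) + 34)/(-63) = -((-6 + 4 - 4) + 34)/63 = -(-6 + 34)/63 = -1/63*28 = -4/9 ≈ -0.44444)
g + o(-48, 210) = -4/9 - ½*210 = -4/9 - 105 = -949/9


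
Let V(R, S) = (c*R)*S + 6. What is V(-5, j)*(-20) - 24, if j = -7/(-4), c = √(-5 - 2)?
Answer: -144 + 175*I*√7 ≈ -144.0 + 463.01*I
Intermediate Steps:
c = I*√7 (c = √(-7) = I*√7 ≈ 2.6458*I)
j = 7/4 (j = -7*(-¼) = 7/4 ≈ 1.7500)
V(R, S) = 6 + I*R*S*√7 (V(R, S) = ((I*√7)*R)*S + 6 = (I*R*√7)*S + 6 = I*R*S*√7 + 6 = 6 + I*R*S*√7)
V(-5, j)*(-20) - 24 = (6 + I*(-5)*(7/4)*√7)*(-20) - 24 = (6 - 35*I*√7/4)*(-20) - 24 = (-120 + 175*I*√7) - 24 = -144 + 175*I*√7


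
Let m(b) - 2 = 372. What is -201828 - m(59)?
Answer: -202202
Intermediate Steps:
m(b) = 374 (m(b) = 2 + 372 = 374)
-201828 - m(59) = -201828 - 1*374 = -201828 - 374 = -202202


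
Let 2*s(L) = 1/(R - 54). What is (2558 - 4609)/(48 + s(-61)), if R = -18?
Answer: -295344/6911 ≈ -42.735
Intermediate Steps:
s(L) = -1/144 (s(L) = 1/(2*(-18 - 54)) = (½)/(-72) = (½)*(-1/72) = -1/144)
(2558 - 4609)/(48 + s(-61)) = (2558 - 4609)/(48 - 1/144) = -2051/6911/144 = -2051*144/6911 = -295344/6911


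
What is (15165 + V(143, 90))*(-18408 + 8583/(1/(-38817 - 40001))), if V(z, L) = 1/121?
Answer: -1241378907717732/121 ≈ -1.0259e+13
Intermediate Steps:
V(z, L) = 1/121
(15165 + V(143, 90))*(-18408 + 8583/(1/(-38817 - 40001))) = (15165 + 1/121)*(-18408 + 8583/(1/(-38817 - 40001))) = 1834966*(-18408 + 8583/(1/(-78818)))/121 = 1834966*(-18408 + 8583/(-1/78818))/121 = 1834966*(-18408 + 8583*(-78818))/121 = 1834966*(-18408 - 676494894)/121 = (1834966/121)*(-676513302) = -1241378907717732/121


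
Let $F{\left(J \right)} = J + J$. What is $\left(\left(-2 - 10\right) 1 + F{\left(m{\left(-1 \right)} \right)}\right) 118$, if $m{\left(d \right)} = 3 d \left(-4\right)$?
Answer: $1416$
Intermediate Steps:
$m{\left(d \right)} = - 12 d$
$F{\left(J \right)} = 2 J$
$\left(\left(-2 - 10\right) 1 + F{\left(m{\left(-1 \right)} \right)}\right) 118 = \left(\left(-2 - 10\right) 1 + 2 \left(\left(-12\right) \left(-1\right)\right)\right) 118 = \left(\left(-2 - 10\right) 1 + 2 \cdot 12\right) 118 = \left(\left(-12\right) 1 + 24\right) 118 = \left(-12 + 24\right) 118 = 12 \cdot 118 = 1416$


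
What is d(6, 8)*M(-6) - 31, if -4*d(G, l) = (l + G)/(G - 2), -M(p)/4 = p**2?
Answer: 95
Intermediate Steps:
M(p) = -4*p**2
d(G, l) = -(G + l)/(4*(-2 + G)) (d(G, l) = -(l + G)/(4*(G - 2)) = -(G + l)/(4*(-2 + G)))
d(6, 8)*M(-6) - 31 = ((-1*6 - 1*8)/(4*(-2 + 6)))*(-4*(-6)**2) - 31 = ((1/4)*(-6 - 8)/4)*(-4*36) - 31 = ((1/4)*(1/4)*(-14))*(-144) - 31 = -7/8*(-144) - 31 = 126 - 31 = 95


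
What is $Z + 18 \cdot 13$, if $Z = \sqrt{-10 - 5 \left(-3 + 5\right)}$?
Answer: $234 + 2 i \sqrt{5} \approx 234.0 + 4.4721 i$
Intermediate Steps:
$Z = 2 i \sqrt{5}$ ($Z = \sqrt{-10 - 10} = \sqrt{-20} = 2 i \sqrt{5} \approx 4.4721 i$)
$Z + 18 \cdot 13 = 2 i \sqrt{5} + 18 \cdot 13 = 2 i \sqrt{5} + 234 = 234 + 2 i \sqrt{5}$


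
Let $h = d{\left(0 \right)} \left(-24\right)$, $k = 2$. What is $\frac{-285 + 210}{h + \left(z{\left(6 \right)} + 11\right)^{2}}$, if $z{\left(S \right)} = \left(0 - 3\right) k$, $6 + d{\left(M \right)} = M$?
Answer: $- \frac{75}{169} \approx -0.44379$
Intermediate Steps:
$d{\left(M \right)} = -6 + M$
$z{\left(S \right)} = -6$ ($z{\left(S \right)} = \left(0 - 3\right) 2 = \left(-3\right) 2 = -6$)
$h = 144$ ($h = \left(-6 + 0\right) \left(-24\right) = \left(-6\right) \left(-24\right) = 144$)
$\frac{-285 + 210}{h + \left(z{\left(6 \right)} + 11\right)^{2}} = \frac{-285 + 210}{144 + \left(-6 + 11\right)^{2}} = - \frac{75}{144 + 5^{2}} = - \frac{75}{144 + 25} = - \frac{75}{169}$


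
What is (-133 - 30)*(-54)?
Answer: 8802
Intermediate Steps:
(-133 - 30)*(-54) = -163*(-54) = 8802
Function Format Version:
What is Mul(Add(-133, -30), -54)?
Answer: 8802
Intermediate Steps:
Mul(Add(-133, -30), -54) = Mul(-163, -54) = 8802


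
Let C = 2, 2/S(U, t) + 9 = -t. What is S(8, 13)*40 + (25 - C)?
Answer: 213/11 ≈ 19.364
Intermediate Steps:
S(U, t) = 2/(-9 - t)
S(8, 13)*40 + (25 - C) = -2/(9 + 13)*40 + (25 - 1*2) = -2/22*40 + (25 - 2) = -2*1/22*40 + 23 = -1/11*40 + 23 = -40/11 + 23 = 213/11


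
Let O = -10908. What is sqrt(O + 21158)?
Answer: 5*sqrt(410) ≈ 101.24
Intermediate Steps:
sqrt(O + 21158) = sqrt(-10908 + 21158) = sqrt(10250) = 5*sqrt(410)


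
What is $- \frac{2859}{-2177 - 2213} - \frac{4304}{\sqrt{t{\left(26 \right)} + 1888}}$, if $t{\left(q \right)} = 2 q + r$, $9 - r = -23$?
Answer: $\frac{2859}{4390} - \frac{2152 \sqrt{493}}{493} \approx -96.27$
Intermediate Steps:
$r = 32$ ($r = 9 - -23 = 9 + 23 = 32$)
$t{\left(q \right)} = 32 + 2 q$ ($t{\left(q \right)} = 2 q + 32 = 32 + 2 q$)
$- \frac{2859}{-2177 - 2213} - \frac{4304}{\sqrt{t{\left(26 \right)} + 1888}} = - \frac{2859}{-2177 - 2213} - \frac{4304}{\sqrt{\left(32 + 2 \cdot 26\right) + 1888}} = - \frac{2859}{-2177 - 2213} - \frac{4304}{\sqrt{\left(32 + 52\right) + 1888}} = - \frac{2859}{-4390} - \frac{4304}{\sqrt{84 + 1888}} = \left(-2859\right) \left(- \frac{1}{4390}\right) - \frac{4304}{\sqrt{1972}} = \frac{2859}{4390} - \frac{4304}{2 \sqrt{493}} = \frac{2859}{4390} - 4304 \frac{\sqrt{493}}{986} = \frac{2859}{4390} - \frac{2152 \sqrt{493}}{493}$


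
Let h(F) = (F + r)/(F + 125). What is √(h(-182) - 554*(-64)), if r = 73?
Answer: √115202757/57 ≈ 188.30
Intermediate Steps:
h(F) = (73 + F)/(125 + F) (h(F) = (F + 73)/(F + 125) = (73 + F)/(125 + F))
√(h(-182) - 554*(-64)) = √((73 - 182)/(125 - 182) - 554*(-64)) = √(-109/(-57) + 35456) = √(-1/57*(-109) + 35456) = √(109/57 + 35456) = √(2021101/57) = √115202757/57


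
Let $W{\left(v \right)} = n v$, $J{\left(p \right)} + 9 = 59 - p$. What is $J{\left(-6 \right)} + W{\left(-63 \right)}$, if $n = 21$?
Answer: $-1267$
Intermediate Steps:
$J{\left(p \right)} = 50 - p$ ($J{\left(p \right)} = -9 - \left(-59 + p\right) = 50 - p$)
$W{\left(v \right)} = 21 v$
$J{\left(-6 \right)} + W{\left(-63 \right)} = \left(50 - -6\right) + 21 \left(-63\right) = \left(50 + 6\right) - 1323 = 56 - 1323 = -1267$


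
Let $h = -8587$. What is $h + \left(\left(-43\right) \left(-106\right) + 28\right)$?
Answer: $-4001$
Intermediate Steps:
$h + \left(\left(-43\right) \left(-106\right) + 28\right) = -8587 + \left(\left(-43\right) \left(-106\right) + 28\right) = -8587 + \left(4558 + 28\right) = -8587 + 4586 = -4001$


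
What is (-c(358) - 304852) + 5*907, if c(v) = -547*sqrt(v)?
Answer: -300317 + 547*sqrt(358) ≈ -2.8997e+5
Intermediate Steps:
(-c(358) - 304852) + 5*907 = (-(-547)*sqrt(358) - 304852) + 5*907 = (547*sqrt(358) - 304852) + 4535 = (-304852 + 547*sqrt(358)) + 4535 = -300317 + 547*sqrt(358)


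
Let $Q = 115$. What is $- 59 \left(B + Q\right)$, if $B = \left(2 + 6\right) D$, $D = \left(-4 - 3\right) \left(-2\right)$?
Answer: $-13393$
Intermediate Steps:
$D = 14$ ($D = \left(-7\right) \left(-2\right) = 14$)
$B = 112$ ($B = \left(2 + 6\right) 14 = 8 \cdot 14 = 112$)
$- 59 \left(B + Q\right) = - 59 \left(112 + 115\right) = \left(-59\right) 227 = -13393$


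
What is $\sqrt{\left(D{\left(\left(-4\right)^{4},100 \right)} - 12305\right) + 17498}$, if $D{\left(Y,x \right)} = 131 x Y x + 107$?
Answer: $10 \sqrt{3353653} \approx 18313.0$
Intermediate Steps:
$D{\left(Y,x \right)} = 107 + 131 Y x^{2}$ ($D{\left(Y,x \right)} = 131 Y x x + 107 = 131 Y x^{2} + 107 = 107 + 131 Y x^{2}$)
$\sqrt{\left(D{\left(\left(-4\right)^{4},100 \right)} - 12305\right) + 17498} = \sqrt{\left(\left(107 + 131 \left(-4\right)^{4} \cdot 100^{2}\right) - 12305\right) + 17498} = \sqrt{\left(\left(107 + 131 \cdot 256 \cdot 10000\right) - 12305\right) + 17498} = \sqrt{\left(\left(107 + 335360000\right) - 12305\right) + 17498} = \sqrt{\left(335360107 - 12305\right) + 17498} = \sqrt{335347802 + 17498} = \sqrt{335365300} = 10 \sqrt{3353653}$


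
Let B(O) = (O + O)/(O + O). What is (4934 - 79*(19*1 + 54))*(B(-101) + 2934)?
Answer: -2444855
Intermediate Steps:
B(O) = 1 (B(O) = (2*O)/((2*O)) = (2*O)*(1/(2*O)) = 1)
(4934 - 79*(19*1 + 54))*(B(-101) + 2934) = (4934 - 79*(19*1 + 54))*(1 + 2934) = (4934 - 79*(19 + 54))*2935 = (4934 - 79*73)*2935 = (4934 - 5767)*2935 = -833*2935 = -2444855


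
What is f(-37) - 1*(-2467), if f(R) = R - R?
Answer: 2467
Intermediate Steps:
f(R) = 0
f(-37) - 1*(-2467) = 0 - 1*(-2467) = 0 + 2467 = 2467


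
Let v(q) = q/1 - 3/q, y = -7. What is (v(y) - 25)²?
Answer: 48841/49 ≈ 996.75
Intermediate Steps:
v(q) = q - 3/q (v(q) = q*1 - 3/q = q - 3/q)
(v(y) - 25)² = ((-7 - 3/(-7)) - 25)² = ((-7 - 3*(-⅐)) - 25)² = ((-7 + 3/7) - 25)² = (-46/7 - 25)² = (-221/7)² = 48841/49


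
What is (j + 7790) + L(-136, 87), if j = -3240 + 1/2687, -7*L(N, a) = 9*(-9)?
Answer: 85798604/18809 ≈ 4561.6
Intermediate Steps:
L(N, a) = 81/7 (L(N, a) = -9*(-9)/7 = -1/7*(-81) = 81/7)
j = -8705879/2687 (j = -3240 + 1/2687 = -8705879/2687 ≈ -3240.0)
(j + 7790) + L(-136, 87) = (-8705879/2687 + 7790) + 81/7 = 12225851/2687 + 81/7 = 85798604/18809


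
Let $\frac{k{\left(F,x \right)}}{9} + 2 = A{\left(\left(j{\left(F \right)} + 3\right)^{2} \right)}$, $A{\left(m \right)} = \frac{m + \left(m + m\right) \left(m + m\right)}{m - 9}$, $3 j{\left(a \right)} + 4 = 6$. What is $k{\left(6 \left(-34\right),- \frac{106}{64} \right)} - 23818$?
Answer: $- \frac{893787}{40} \approx -22345.0$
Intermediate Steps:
$j{\left(a \right)} = \frac{2}{3}$ ($j{\left(a \right)} = - \frac{4}{3} + \frac{1}{3} \cdot 6 = - \frac{4}{3} + 2 = \frac{2}{3}$)
$A{\left(m \right)} = \frac{m + 4 m^{2}}{-9 + m}$ ($A{\left(m \right)} = \frac{m + 2 m 2 m}{-9 + m} = \frac{m + 4 m^{2}}{-9 + m}$)
$k{\left(F,x \right)} = \frac{58933}{40}$ ($k{\left(F,x \right)} = -18 + 9 \frac{\left(\frac{2}{3} + 3\right)^{2} \left(1 + 4 \left(\frac{2}{3} + 3\right)^{2}\right)}{-9 + \left(\frac{2}{3} + 3\right)^{2}} = -18 + 9 \frac{\left(\frac{11}{3}\right)^{2} \left(1 + 4 \left(\frac{11}{3}\right)^{2}\right)}{-9 + \left(\frac{11}{3}\right)^{2}} = -18 + 9 \frac{121 \left(1 + 4 \cdot \frac{121}{9}\right)}{9 \left(-9 + \frac{121}{9}\right)} = -18 + 9 \frac{121 \left(1 + \frac{484}{9}\right)}{9 \cdot \frac{40}{9}} = -18 + 9 \cdot \frac{121}{9} \cdot \frac{9}{40} \cdot \frac{493}{9} = -18 + 9 \cdot \frac{59653}{360} = -18 + \frac{59653}{40} = \frac{58933}{40}$)
$k{\left(6 \left(-34\right),- \frac{106}{64} \right)} - 23818 = \frac{58933}{40} - 23818 = - \frac{893787}{40}$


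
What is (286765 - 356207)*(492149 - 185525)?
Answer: -21292583808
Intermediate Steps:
(286765 - 356207)*(492149 - 185525) = -69442*306624 = -21292583808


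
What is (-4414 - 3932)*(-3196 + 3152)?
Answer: 367224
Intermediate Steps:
(-4414 - 3932)*(-3196 + 3152) = -8346*(-44) = 367224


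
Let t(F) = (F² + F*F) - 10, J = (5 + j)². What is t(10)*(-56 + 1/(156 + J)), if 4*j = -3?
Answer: -5925872/557 ≈ -10639.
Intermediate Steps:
j = -¾ (j = (¼)*(-3) = -¾ ≈ -0.75000)
J = 289/16 (J = (5 - ¾)² = (17/4)² = 289/16 ≈ 18.063)
t(F) = -10 + 2*F² (t(F) = (F² + F²) - 10 = 2*F² - 10 = -10 + 2*F²)
t(10)*(-56 + 1/(156 + J)) = (-10 + 2*10²)*(-56 + 1/(156 + 289/16)) = (-10 + 2*100)*(-56 + 1/(2785/16)) = (-10 + 200)*(-56 + 16/2785) = 190*(-155944/2785) = -5925872/557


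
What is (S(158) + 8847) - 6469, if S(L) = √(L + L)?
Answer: 2378 + 2*√79 ≈ 2395.8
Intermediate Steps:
S(L) = √2*√L (S(L) = √(2*L) = √2*√L)
(S(158) + 8847) - 6469 = (√2*√158 + 8847) - 6469 = (2*√79 + 8847) - 6469 = (8847 + 2*√79) - 6469 = 2378 + 2*√79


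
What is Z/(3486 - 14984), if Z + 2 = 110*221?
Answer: -12154/5749 ≈ -2.1141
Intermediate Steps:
Z = 24308 (Z = -2 + 110*221 = -2 + 24310 = 24308)
Z/(3486 - 14984) = 24308/(3486 - 14984) = 24308/(-11498) = 24308*(-1/11498) = -12154/5749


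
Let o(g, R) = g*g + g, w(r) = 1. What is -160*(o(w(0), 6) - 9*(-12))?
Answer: -17600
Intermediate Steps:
o(g, R) = g + g² (o(g, R) = g² + g = g + g²)
-160*(o(w(0), 6) - 9*(-12)) = -160*(1*(1 + 1) - 9*(-12)) = -160*(1*2 + 108) = -160*(2 + 108) = -160*110 = -17600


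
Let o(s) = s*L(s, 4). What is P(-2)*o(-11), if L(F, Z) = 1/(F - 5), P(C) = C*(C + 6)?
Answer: -11/2 ≈ -5.5000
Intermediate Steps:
P(C) = C*(6 + C)
L(F, Z) = 1/(-5 + F)
o(s) = s/(-5 + s)
P(-2)*o(-11) = (-2*(6 - 2))*(-11/(-5 - 11)) = (-2*4)*(-11/(-16)) = -(-88)*(-1)/16 = -8*11/16 = -11/2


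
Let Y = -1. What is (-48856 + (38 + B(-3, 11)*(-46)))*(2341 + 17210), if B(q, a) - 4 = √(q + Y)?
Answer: -958038102 - 1798692*I ≈ -9.5804e+8 - 1.7987e+6*I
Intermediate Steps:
B(q, a) = 4 + √(-1 + q) (B(q, a) = 4 + √(q - 1) = 4 + √(-1 + q))
(-48856 + (38 + B(-3, 11)*(-46)))*(2341 + 17210) = (-48856 + (38 + (4 + √(-1 - 3))*(-46)))*(2341 + 17210) = (-48856 + (38 + (4 + √(-4))*(-46)))*19551 = (-48856 + (38 + (4 + 2*I)*(-46)))*19551 = (-48856 + (38 + (-184 - 92*I)))*19551 = (-48856 + (-146 - 92*I))*19551 = (-49002 - 92*I)*19551 = -958038102 - 1798692*I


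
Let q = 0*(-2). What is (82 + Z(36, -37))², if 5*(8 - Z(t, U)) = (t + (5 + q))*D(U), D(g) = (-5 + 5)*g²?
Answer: 8100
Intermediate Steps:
q = 0
D(g) = 0 (D(g) = 0*g² = 0)
Z(t, U) = 8 (Z(t, U) = 8 - (t + (5 + 0))*0/5 = 8 - (t + 5)*0/5 = 8 - (5 + t)*0/5 = 8 - ⅕*0 = 8 + 0 = 8)
(82 + Z(36, -37))² = (82 + 8)² = 90² = 8100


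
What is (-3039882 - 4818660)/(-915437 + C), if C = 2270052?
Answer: -7858542/1354615 ≈ -5.8013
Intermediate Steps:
(-3039882 - 4818660)/(-915437 + C) = (-3039882 - 4818660)/(-915437 + 2270052) = -7858542/1354615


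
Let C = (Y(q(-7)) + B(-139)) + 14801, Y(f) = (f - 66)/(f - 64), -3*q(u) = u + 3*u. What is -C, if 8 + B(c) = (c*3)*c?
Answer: -5966077/82 ≈ -72757.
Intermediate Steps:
B(c) = -8 + 3*c² (B(c) = -8 + (c*3)*c = -8 + (3*c)*c = -8 + 3*c²)
q(u) = -4*u/3 (q(u) = -(u + 3*u)/3 = -4*u/3)
Y(f) = (-66 + f)/(-64 + f)
C = 5966077/82 (C = ((-66 - 4/3*(-7))/(-64 - 4/3*(-7)) + (-8 + 3*(-139)²)) + 14801 = ((-66 + 28/3)/(-64 + 28/3) + (-8 + 3*19321)) + 14801 = (-170/3/(-164/3) + (-8 + 57963)) + 14801 = (-3/164*(-170/3) + 57955) + 14801 = (85/82 + 57955) + 14801 = 4752395/82 + 14801 = 5966077/82 ≈ 72757.)
-C = -1*5966077/82 = -5966077/82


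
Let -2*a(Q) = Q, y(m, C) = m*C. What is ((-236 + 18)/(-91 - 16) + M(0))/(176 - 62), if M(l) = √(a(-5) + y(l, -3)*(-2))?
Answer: 109/6099 + √10/228 ≈ 0.031741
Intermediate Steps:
y(m, C) = C*m
a(Q) = -Q/2
M(l) = √(5/2 + 6*l) (M(l) = √(-½*(-5) - 3*l*(-2)) = √(5/2 + 6*l))
((-236 + 18)/(-91 - 16) + M(0))/(176 - 62) = ((-236 + 18)/(-91 - 16) + √(10 + 24*0)/2)/(176 - 62) = (-218/(-107) + √(10 + 0)/2)/114 = (-218*(-1/107) + √10/2)*(1/114) = (218/107 + √10/2)*(1/114) = 109/6099 + √10/228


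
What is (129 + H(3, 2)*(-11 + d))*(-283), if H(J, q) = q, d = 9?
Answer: -35375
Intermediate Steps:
(129 + H(3, 2)*(-11 + d))*(-283) = (129 + 2*(-11 + 9))*(-283) = (129 + 2*(-2))*(-283) = (129 - 4)*(-283) = 125*(-283) = -35375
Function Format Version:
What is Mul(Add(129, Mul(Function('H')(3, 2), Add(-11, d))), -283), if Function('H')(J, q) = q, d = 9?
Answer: -35375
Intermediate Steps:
Mul(Add(129, Mul(Function('H')(3, 2), Add(-11, d))), -283) = Mul(Add(129, Mul(2, Add(-11, 9))), -283) = Mul(Add(129, Mul(2, -2)), -283) = Mul(Add(129, -4), -283) = Mul(125, -283) = -35375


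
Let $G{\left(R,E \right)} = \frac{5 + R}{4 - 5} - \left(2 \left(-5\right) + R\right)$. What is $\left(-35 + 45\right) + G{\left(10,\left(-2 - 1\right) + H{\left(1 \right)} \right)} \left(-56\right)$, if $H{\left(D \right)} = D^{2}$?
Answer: $850$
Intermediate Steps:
$G{\left(R,E \right)} = 5 - 2 R$ ($G{\left(R,E \right)} = \frac{5 + R}{-1} - \left(-10 + R\right) = \left(5 + R\right) \left(-1\right) - \left(-10 + R\right) = \left(-5 - R\right) - \left(-10 + R\right) = 5 - 2 R$)
$\left(-35 + 45\right) + G{\left(10,\left(-2 - 1\right) + H{\left(1 \right)} \right)} \left(-56\right) = \left(-35 + 45\right) + \left(5 - 20\right) \left(-56\right) = 10 + \left(5 - 20\right) \left(-56\right) = 10 - -840 = 10 + 840 = 850$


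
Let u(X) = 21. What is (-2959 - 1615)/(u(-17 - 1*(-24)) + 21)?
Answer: -2287/21 ≈ -108.90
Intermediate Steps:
(-2959 - 1615)/(u(-17 - 1*(-24)) + 21) = (-2959 - 1615)/(21 + 21) = -4574/42 = -4574*1/42 = -2287/21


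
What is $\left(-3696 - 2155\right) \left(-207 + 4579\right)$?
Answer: $-25580572$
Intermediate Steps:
$\left(-3696 - 2155\right) \left(-207 + 4579\right) = \left(-5851\right) 4372 = -25580572$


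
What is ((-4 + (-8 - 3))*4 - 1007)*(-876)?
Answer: 934692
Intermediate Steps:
((-4 + (-8 - 3))*4 - 1007)*(-876) = ((-4 - 11)*4 - 1007)*(-876) = (-15*4 - 1007)*(-876) = (-60 - 1007)*(-876) = -1067*(-876) = 934692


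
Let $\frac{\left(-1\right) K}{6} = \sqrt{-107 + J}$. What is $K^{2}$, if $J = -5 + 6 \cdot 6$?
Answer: $-2736$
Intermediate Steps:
$J = 31$ ($J = -5 + 36 = 31$)
$K = - 12 i \sqrt{19}$ ($K = - 6 \sqrt{-107 + 31} = - 6 \sqrt{-76} = - 6 \cdot 2 i \sqrt{19} = - 12 i \sqrt{19} \approx - 52.307 i$)
$K^{2} = \left(- 12 i \sqrt{19}\right)^{2} = -2736$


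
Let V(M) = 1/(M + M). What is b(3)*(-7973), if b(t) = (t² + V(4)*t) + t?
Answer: -789327/8 ≈ -98666.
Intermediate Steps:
V(M) = 1/(2*M)
b(t) = t² + 9*t/8 (b(t) = (t² + ((½)/4)*t) + t = (t² + ((½)*(¼))*t) + t = (t² + t/8) + t = t² + 9*t/8)
b(3)*(-7973) = ((⅛)*3*(9 + 8*3))*(-7973) = ((⅛)*3*(9 + 24))*(-7973) = ((⅛)*3*33)*(-7973) = (99/8)*(-7973) = -789327/8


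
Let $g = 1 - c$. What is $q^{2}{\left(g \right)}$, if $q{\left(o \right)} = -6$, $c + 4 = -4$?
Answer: $36$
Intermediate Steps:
$c = -8$ ($c = -4 - 4 = -8$)
$g = 9$ ($g = 1 - -8 = 1 + 8 = 9$)
$q^{2}{\left(g \right)} = \left(-6\right)^{2} = 36$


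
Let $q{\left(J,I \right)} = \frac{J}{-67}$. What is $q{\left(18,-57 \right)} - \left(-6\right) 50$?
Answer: $\frac{20082}{67} \approx 299.73$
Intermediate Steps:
$q{\left(J,I \right)} = - \frac{J}{67}$ ($q{\left(J,I \right)} = J \left(- \frac{1}{67}\right) = - \frac{J}{67}$)
$q{\left(18,-57 \right)} - \left(-6\right) 50 = \left(- \frac{1}{67}\right) 18 - \left(-6\right) 50 = - \frac{18}{67} - -300 = - \frac{18}{67} + 300 = \frac{20082}{67}$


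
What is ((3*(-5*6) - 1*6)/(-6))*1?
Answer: 16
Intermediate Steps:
((3*(-5*6) - 1*6)/(-6))*1 = ((3*(-30) - 6)*(-⅙))*1 = ((-90 - 6)*(-⅙))*1 = -96*(-⅙)*1 = 16*1 = 16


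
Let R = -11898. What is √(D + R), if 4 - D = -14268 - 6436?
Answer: √8810 ≈ 93.862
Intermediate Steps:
D = 20708 (D = 4 - (-14268 - 6436) = 4 - 1*(-20704) = 4 + 20704 = 20708)
√(D + R) = √(20708 - 11898) = √8810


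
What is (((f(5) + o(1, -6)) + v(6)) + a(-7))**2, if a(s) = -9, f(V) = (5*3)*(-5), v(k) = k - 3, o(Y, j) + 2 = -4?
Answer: 7569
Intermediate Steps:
o(Y, j) = -6 (o(Y, j) = -2 - 4 = -6)
v(k) = -3 + k
f(V) = -75 (f(V) = 15*(-5) = -75)
(((f(5) + o(1, -6)) + v(6)) + a(-7))**2 = (((-75 - 6) + (-3 + 6)) - 9)**2 = ((-81 + 3) - 9)**2 = (-78 - 9)**2 = (-87)**2 = 7569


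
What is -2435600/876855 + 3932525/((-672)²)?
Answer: 3195069685/538739712 ≈ 5.9306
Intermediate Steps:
-2435600/876855 + 3932525/((-672)²) = -2435600*1/876855 + 3932525/451584 = -487120/175371 + 3932525*(1/451584) = -487120/175371 + 3932525/451584 = 3195069685/538739712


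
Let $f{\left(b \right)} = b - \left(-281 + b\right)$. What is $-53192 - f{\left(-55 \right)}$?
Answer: $-53473$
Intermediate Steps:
$f{\left(b \right)} = 281$
$-53192 - f{\left(-55 \right)} = -53192 - 281 = -53473$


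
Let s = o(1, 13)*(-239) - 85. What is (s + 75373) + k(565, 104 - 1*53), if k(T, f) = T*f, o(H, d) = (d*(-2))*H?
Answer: 110317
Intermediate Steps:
o(H, d) = -2*H*d (o(H, d) = (-2*d)*H = -2*H*d)
s = 6129 (s = -2*1*13*(-239) - 85 = -26*(-239) - 85 = 6214 - 85 = 6129)
(s + 75373) + k(565, 104 - 1*53) = (6129 + 75373) + 565*(104 - 1*53) = 81502 + 565*(104 - 53) = 81502 + 565*51 = 81502 + 28815 = 110317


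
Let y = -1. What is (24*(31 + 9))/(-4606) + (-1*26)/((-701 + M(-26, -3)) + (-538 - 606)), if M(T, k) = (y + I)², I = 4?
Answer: -410701/2114154 ≈ -0.19426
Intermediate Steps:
M(T, k) = 9 (M(T, k) = (-1 + 4)² = 3² = 9)
(24*(31 + 9))/(-4606) + (-1*26)/((-701 + M(-26, -3)) + (-538 - 606)) = (24*(31 + 9))/(-4606) + (-1*26)/((-701 + 9) + (-538 - 606)) = (24*40)*(-1/4606) - 26/(-692 - 1144) = 960*(-1/4606) - 26/(-1836) = -480/2303 - 26*(-1/1836) = -480/2303 + 13/918 = -410701/2114154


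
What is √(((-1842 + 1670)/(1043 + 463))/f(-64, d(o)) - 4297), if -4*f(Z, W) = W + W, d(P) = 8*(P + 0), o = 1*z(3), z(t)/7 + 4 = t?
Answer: I*√477542237214/10542 ≈ 65.552*I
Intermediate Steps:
z(t) = -28 + 7*t
o = -7 (o = 1*(-28 + 7*3) = 1*(-28 + 21) = 1*(-7) = -7)
d(P) = 8*P
f(Z, W) = -W/2 (f(Z, W) = -(W + W)/4 = -W/2)
√(((-1842 + 1670)/(1043 + 463))/f(-64, d(o)) - 4297) = √(((-1842 + 1670)/(1043 + 463))/((-4*(-7))) - 4297) = √((-172/1506)/((-½*(-56))) - 4297) = √(-172*1/1506/28 - 4297) = √(-86/753*1/28 - 4297) = √(-43/10542 - 4297) = √(-45299017/10542) = I*√477542237214/10542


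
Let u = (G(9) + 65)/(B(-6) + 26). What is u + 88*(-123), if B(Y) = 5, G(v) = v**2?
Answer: -335398/31 ≈ -10819.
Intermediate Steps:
u = 146/31 (u = (9**2 + 65)/(5 + 26) = (81 + 65)/31 = 146*(1/31) = 146/31 ≈ 4.7097)
u + 88*(-123) = 146/31 + 88*(-123) = 146/31 - 10824 = -335398/31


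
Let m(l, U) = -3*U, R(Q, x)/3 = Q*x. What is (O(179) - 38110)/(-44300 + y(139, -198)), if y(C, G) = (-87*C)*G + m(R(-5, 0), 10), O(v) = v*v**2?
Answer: 5697229/2350084 ≈ 2.4243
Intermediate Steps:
R(Q, x) = 3*Q*x (R(Q, x) = 3*(Q*x) = 3*Q*x)
O(v) = v**3
y(C, G) = -30 - 87*C*G (y(C, G) = (-87*C)*G - 3*10 = -87*C*G - 30 = -30 - 87*C*G)
(O(179) - 38110)/(-44300 + y(139, -198)) = (179**3 - 38110)/(-44300 + (-30 - 87*139*(-198))) = (5735339 - 38110)/(-44300 + (-30 + 2394414)) = 5697229/(-44300 + 2394384) = 5697229/2350084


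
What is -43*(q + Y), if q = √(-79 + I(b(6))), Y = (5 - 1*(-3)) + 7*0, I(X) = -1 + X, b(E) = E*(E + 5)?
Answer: -344 - 43*I*√14 ≈ -344.0 - 160.89*I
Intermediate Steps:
b(E) = E*(5 + E)
Y = 8 (Y = (5 + 3) + 0 = 8 + 0 = 8)
q = I*√14 (q = √(-79 + (-1 + 6*(5 + 6))) = √(-79 + (-1 + 6*11)) = √(-79 + (-1 + 66)) = √(-79 + 65) = √(-14) = I*√14 ≈ 3.7417*I)
-43*(q + Y) = -43*(I*√14 + 8) = -43*(8 + I*√14) = -344 - 43*I*√14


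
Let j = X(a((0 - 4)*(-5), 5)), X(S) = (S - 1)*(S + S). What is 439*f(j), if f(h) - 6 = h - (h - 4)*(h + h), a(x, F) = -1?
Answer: 4390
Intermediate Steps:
X(S) = 2*S*(-1 + S) (X(S) = (-1 + S)*(2*S) = 2*S*(-1 + S))
j = 4 (j = 2*(-1)*(-1 - 1) = 2*(-1)*(-2) = 4)
f(h) = 6 + h - 2*h*(-4 + h) (f(h) = 6 + (h - (h - 4)*(h + h)) = 6 + (h - (-4 + h)*2*h) = 6 + (h - 2*h*(-4 + h)) = 6 + h - 2*h*(-4 + h))
439*f(j) = 439*(6 - 2*4**2 + 9*4) = 439*(6 - 2*16 + 36) = 439*(6 - 32 + 36) = 439*10 = 4390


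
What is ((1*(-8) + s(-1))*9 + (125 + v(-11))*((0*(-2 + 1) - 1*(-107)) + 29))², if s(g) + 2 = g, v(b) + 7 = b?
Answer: 208889209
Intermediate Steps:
v(b) = -7 + b
s(g) = -2 + g
((1*(-8) + s(-1))*9 + (125 + v(-11))*((0*(-2 + 1) - 1*(-107)) + 29))² = ((1*(-8) + (-2 - 1))*9 + (125 + (-7 - 11))*((0*(-2 + 1) - 1*(-107)) + 29))² = ((-8 - 3)*9 + (125 - 18)*((0*(-1) + 107) + 29))² = (-11*9 + 107*((0 + 107) + 29))² = (-99 + 107*(107 + 29))² = (-99 + 107*136)² = (-99 + 14552)² = 14453² = 208889209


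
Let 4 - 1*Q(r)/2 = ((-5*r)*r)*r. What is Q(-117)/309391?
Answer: -16016122/309391 ≈ -51.767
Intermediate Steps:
Q(r) = 8 + 10*r³ (Q(r) = 8 - 2*(-5*r)*r*r = 8 - 2*(-5*r²)*r = 8 - (-10)*r³ = 8 + 10*r³)
Q(-117)/309391 = (8 + 10*(-117)³)/309391 = (8 + 10*(-1601613))*(1/309391) = (8 - 16016130)*(1/309391) = -16016122*1/309391 = -16016122/309391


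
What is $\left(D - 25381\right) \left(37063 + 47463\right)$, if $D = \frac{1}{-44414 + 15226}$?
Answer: $- \frac{31309302243427}{14594} \approx -2.1454 \cdot 10^{9}$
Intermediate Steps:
$D = - \frac{1}{29188}$ ($D = \frac{1}{-29188} = - \frac{1}{29188} \approx -3.4261 \cdot 10^{-5}$)
$\left(D - 25381\right) \left(37063 + 47463\right) = \left(- \frac{1}{29188} - 25381\right) \left(37063 + 47463\right) = \left(- \frac{740820629}{29188}\right) 84526 = - \frac{31309302243427}{14594}$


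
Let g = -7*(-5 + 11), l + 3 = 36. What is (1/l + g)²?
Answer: 1918225/1089 ≈ 1761.5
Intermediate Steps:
l = 33 (l = -3 + 36 = 33)
g = -42 (g = -7*6 = -42)
(1/l + g)² = (1/33 - 42)² = (-1385/33)² = 1918225/1089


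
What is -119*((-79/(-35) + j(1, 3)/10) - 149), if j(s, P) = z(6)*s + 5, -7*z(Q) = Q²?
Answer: 174641/10 ≈ 17464.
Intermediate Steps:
z(Q) = -Q²/7
j(s, P) = 5 - 36*s/7 (j(s, P) = (-⅐*6²)*s + 5 = (-⅐*36)*s + 5 = -36*s/7 + 5 = 5 - 36*s/7)
-119*((-79/(-35) + j(1, 3)/10) - 149) = -119*((-79/(-35) + (5 - 36/7*1)/10) - 149) = -119*((-79*(-1/35) + (5 - 36/7)*(⅒)) - 149) = -119*((79/35 - ⅐*⅒) - 149) = -119*((79/35 - 1/70) - 149) = -119*(157/70 - 149) = -119*(-10273/70) = 174641/10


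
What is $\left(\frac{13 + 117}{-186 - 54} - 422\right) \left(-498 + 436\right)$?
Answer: $\frac{314371}{12} \approx 26198.0$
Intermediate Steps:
$\left(\frac{13 + 117}{-186 - 54} - 422\right) \left(-498 + 436\right) = \left(\frac{130}{-240} - 422\right) \left(-62\right) = \left(130 \left(- \frac{1}{240}\right) - 422\right) \left(-62\right) = \left(- \frac{13}{24} - 422\right) \left(-62\right) = \left(- \frac{10141}{24}\right) \left(-62\right) = \frac{314371}{12}$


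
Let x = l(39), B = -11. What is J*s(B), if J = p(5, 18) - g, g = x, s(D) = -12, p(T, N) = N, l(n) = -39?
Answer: -684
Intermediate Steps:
x = -39
g = -39
J = 57 (J = 18 - 1*(-39) = 18 + 39 = 57)
J*s(B) = 57*(-12) = -684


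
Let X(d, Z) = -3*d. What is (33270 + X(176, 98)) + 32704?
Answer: 65446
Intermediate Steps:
(33270 + X(176, 98)) + 32704 = (33270 - 3*176) + 32704 = (33270 - 528) + 32704 = 32742 + 32704 = 65446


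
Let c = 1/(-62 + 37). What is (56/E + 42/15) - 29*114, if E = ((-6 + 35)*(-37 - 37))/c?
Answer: -88608312/26825 ≈ -3303.2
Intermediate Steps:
c = -1/25 (c = 1/(-25) = -1/25 ≈ -0.040000)
E = 53650 (E = ((-6 + 35)*(-37 - 37))/(-1/25) = (29*(-74))*(-25) = -2146*(-25) = 53650)
(56/E + 42/15) - 29*114 = (56/53650 + 42/15) - 29*114 = (56*(1/53650) + 42*(1/15)) - 3306 = (28/26825 + 14/5) - 3306 = 75138/26825 - 3306 = -88608312/26825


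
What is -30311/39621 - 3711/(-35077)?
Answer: -916185416/1389785817 ≈ -0.65923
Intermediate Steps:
-30311/39621 - 3711/(-35077) = -30311*1/39621 - 3711*(-1/35077) = -30311/39621 + 3711/35077 = -916185416/1389785817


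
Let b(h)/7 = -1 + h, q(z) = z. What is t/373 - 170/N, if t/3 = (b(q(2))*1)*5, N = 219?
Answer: -40415/81687 ≈ -0.49475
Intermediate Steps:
b(h) = -7 + 7*h (b(h) = 7*(-1 + h) = -7 + 7*h)
t = 105 (t = 3*(((-7 + 7*2)*1)*5) = 3*(((-7 + 14)*1)*5) = 3*((7*1)*5) = 3*(7*5) = 3*35 = 105)
t/373 - 170/N = 105/373 - 170/219 = -40415/81687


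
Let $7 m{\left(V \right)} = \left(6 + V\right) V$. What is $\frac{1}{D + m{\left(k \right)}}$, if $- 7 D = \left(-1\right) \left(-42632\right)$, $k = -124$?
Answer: $- \frac{1}{4000} \approx -0.00025$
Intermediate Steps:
$m{\left(V \right)} = \frac{V \left(6 + V\right)}{7}$ ($m{\left(V \right)} = \frac{\left(6 + V\right) V}{7} = \frac{V \left(6 + V\right)}{7}$)
$D = - \frac{42632}{7}$ ($D = - \frac{\left(-1\right) \left(-42632\right)}{7} = \left(- \frac{1}{7}\right) 42632 = - \frac{42632}{7} \approx -6090.3$)
$\frac{1}{D + m{\left(k \right)}} = \frac{1}{- \frac{42632}{7} + \frac{1}{7} \left(-124\right) \left(6 - 124\right)} = \frac{1}{- \frac{42632}{7} + \frac{1}{7} \left(-124\right) \left(-118\right)} = \frac{1}{- \frac{42632}{7} + \frac{14632}{7}} = \frac{1}{-4000} = - \frac{1}{4000}$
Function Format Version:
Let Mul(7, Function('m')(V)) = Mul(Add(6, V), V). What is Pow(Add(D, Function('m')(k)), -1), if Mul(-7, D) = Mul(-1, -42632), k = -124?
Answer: Rational(-1, 4000) ≈ -0.00025000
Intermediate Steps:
Function('m')(V) = Mul(Rational(1, 7), V, Add(6, V)) (Function('m')(V) = Mul(Rational(1, 7), Mul(Add(6, V), V)) = Mul(Rational(1, 7), Mul(V, Add(6, V))) = Mul(Rational(1, 7), V, Add(6, V)))
D = Rational(-42632, 7) (D = Mul(Rational(-1, 7), Mul(-1, -42632)) = Mul(Rational(-1, 7), 42632) = Rational(-42632, 7) ≈ -6090.3)
Pow(Add(D, Function('m')(k)), -1) = Pow(Add(Rational(-42632, 7), Mul(Rational(1, 7), -124, Add(6, -124))), -1) = Pow(Add(Rational(-42632, 7), Mul(Rational(1, 7), -124, -118)), -1) = Pow(Add(Rational(-42632, 7), Rational(14632, 7)), -1) = Pow(-4000, -1) = Rational(-1, 4000)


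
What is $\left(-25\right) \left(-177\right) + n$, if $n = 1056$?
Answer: $5481$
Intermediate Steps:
$\left(-25\right) \left(-177\right) + n = \left(-25\right) \left(-177\right) + 1056 = 4425 + 1056 = 5481$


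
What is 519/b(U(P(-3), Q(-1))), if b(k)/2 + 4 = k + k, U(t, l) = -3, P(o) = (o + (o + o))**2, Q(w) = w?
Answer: -519/20 ≈ -25.950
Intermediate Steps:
P(o) = 9*o**2 (P(o) = (o + 2*o)**2 = (3*o)**2 = 9*o**2)
b(k) = -8 + 4*k (b(k) = -8 + 2*(k + k) = -8 + 2*(2*k) = -8 + 4*k)
519/b(U(P(-3), Q(-1))) = 519/(-8 + 4*(-3)) = 519/(-8 - 12) = 519/(-20) = 519*(-1/20) = -519/20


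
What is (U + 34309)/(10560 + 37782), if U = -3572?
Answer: 4391/6906 ≈ 0.63582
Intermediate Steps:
(U + 34309)/(10560 + 37782) = (-3572 + 34309)/(10560 + 37782) = 30737/48342 = 30737*(1/48342) = 4391/6906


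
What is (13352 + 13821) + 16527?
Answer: 43700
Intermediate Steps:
(13352 + 13821) + 16527 = 27173 + 16527 = 43700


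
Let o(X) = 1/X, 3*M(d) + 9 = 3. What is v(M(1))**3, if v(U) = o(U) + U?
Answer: -125/8 ≈ -15.625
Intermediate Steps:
M(d) = -2 (M(d) = -3 + (1/3)*3 = -3 + 1 = -2)
o(X) = 1/X
v(U) = U + 1/U (v(U) = 1/U + U = U + 1/U)
v(M(1))**3 = (-2 + 1/(-2))**3 = (-2 - 1/2)**3 = (-5/2)**3 = -125/8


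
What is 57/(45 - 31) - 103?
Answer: -1385/14 ≈ -98.929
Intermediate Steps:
57/(45 - 31) - 103 = 57/14 - 103 = -1385/14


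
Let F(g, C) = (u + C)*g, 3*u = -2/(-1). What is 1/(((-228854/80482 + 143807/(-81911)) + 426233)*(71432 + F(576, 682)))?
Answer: 3296180551/652795946868218566552 ≈ 5.0493e-12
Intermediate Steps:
u = ⅔ (u = (-2/(-1))/3 = (-2*(-1))/3 = (⅓)*2 = ⅔ ≈ 0.66667)
F(g, C) = g*(⅔ + C) (F(g, C) = (⅔ + C)*g = g*(⅔ + C))
1/(((-228854/80482 + 143807/(-81911)) + 426233)*(71432 + F(576, 682))) = 1/(((-228854/80482 + 143807/(-81911)) + 426233)*(71432 + (⅓)*576*(2 + 3*682))) = 1/(((-228854*1/80482 + 143807*(-1/81911)) + 426233)*(71432 + (⅓)*576*(2 + 2046))) = 1/(((-114427/40241 - 143807/81911) + 426233)*(71432 + (⅓)*576*2048)) = 1/((-15159767484/3296180551 + 426233)*(71432 + 393216)) = 1/((1404925765026899/3296180551)*464648) = 1/(652795946868218566552/3296180551) = 3296180551/652795946868218566552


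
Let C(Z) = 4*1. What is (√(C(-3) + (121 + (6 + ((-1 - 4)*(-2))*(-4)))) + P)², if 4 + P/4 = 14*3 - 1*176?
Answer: (552 - √91)² ≈ 2.9426e+5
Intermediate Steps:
C(Z) = 4
P = -552 (P = -16 + 4*(14*3 - 1*176) = -16 + 4*(42 - 176) = -16 + 4*(-134) = -16 - 536 = -552)
(√(C(-3) + (121 + (6 + ((-1 - 4)*(-2))*(-4)))) + P)² = (√(4 + (121 + (6 + ((-1 - 4)*(-2))*(-4)))) - 552)² = (√(4 + (121 + (6 - 5*(-2)*(-4)))) - 552)² = (√(4 + (121 + (6 + 10*(-4)))) - 552)² = (√(4 + (121 + (6 - 40))) - 552)² = (√(4 + (121 - 34)) - 552)² = (√(4 + 87) - 552)² = (√91 - 552)² = (-552 + √91)²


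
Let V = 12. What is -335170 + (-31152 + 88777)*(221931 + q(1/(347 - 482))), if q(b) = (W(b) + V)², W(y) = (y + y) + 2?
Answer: 9330988089865/729 ≈ 1.2800e+10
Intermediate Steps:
W(y) = 2 + 2*y (W(y) = 2*y + 2 = 2 + 2*y)
q(b) = (14 + 2*b)² (q(b) = ((2 + 2*b) + 12)² = (14 + 2*b)²)
-335170 + (-31152 + 88777)*(221931 + q(1/(347 - 482))) = -335170 + (-31152 + 88777)*(221931 + 4*(7 + 1/(347 - 482))²) = -335170 + 57625*(221931 + 4*(7 + 1/(-135))²) = -335170 + 57625*(221931 + 4*(7 - 1/135)²) = -335170 + 57625*(221931 + 4*(944/135)²) = -335170 + 57625*(221931 + 4*(891136/18225)) = -335170 + 57625*(221931 + 3564544/18225) = -335170 + 57625*(4048257019/18225) = -335170 + 9331232428795/729 = 9330988089865/729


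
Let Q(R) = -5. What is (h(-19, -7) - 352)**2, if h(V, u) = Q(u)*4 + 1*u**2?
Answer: 104329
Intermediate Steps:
h(V, u) = -20 + u**2 (h(V, u) = -5*4 + 1*u**2 = -20 + u**2)
(h(-19, -7) - 352)**2 = ((-20 + (-7)**2) - 352)**2 = ((-20 + 49) - 352)**2 = (29 - 352)**2 = (-323)**2 = 104329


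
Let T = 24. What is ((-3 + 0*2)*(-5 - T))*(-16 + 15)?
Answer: -87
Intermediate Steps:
((-3 + 0*2)*(-5 - T))*(-16 + 15) = ((-3 + 0*2)*(-5 - 1*24))*(-16 + 15) = ((-3 + 0)*(-5 - 24))*(-1) = -3*(-29)*(-1) = 87*(-1) = -87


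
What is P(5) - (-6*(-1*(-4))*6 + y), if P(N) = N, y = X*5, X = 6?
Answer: 119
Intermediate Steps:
y = 30 (y = 6*5 = 30)
P(5) - (-6*(-1*(-4))*6 + y) = 5 - (-6*(-1*(-4))*6 + 30) = 5 - (-24*6 + 30) = 5 - (-6*24 + 30) = 5 - (-144 + 30) = 5 - 1*(-114) = 5 + 114 = 119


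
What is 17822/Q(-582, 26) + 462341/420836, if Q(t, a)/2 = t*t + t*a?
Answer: 38339979617/34044790728 ≈ 1.1262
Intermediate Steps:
Q(t, a) = 2*t**2 + 2*a*t (Q(t, a) = 2*(t*t + t*a) = 2*(t**2 + a*t) = 2*t**2 + 2*a*t)
17822/Q(-582, 26) + 462341/420836 = 17822/((2*(-582)*(26 - 582))) + 462341/420836 = 17822/((2*(-582)*(-556))) + 462341*(1/420836) = 17822/647184 + 462341/420836 = 17822*(1/647184) + 462341/420836 = 8911/323592 + 462341/420836 = 38339979617/34044790728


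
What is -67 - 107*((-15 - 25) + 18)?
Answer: 2287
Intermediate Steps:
-67 - 107*((-15 - 25) + 18) = -67 - 107*(-40 + 18) = -67 - 107*(-22) = -67 + 2354 = 2287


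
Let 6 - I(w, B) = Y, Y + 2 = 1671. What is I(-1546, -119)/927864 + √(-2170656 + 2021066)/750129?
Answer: -1663/927864 + I*√149590/750129 ≈ -0.0017923 + 0.0005156*I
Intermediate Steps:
Y = 1669 (Y = -2 + 1671 = 1669)
I(w, B) = -1663 (I(w, B) = 6 - 1*1669 = 6 - 1669 = -1663)
I(-1546, -119)/927864 + √(-2170656 + 2021066)/750129 = -1663/927864 + √(-2170656 + 2021066)/750129 = -1663*1/927864 + √(-149590)*(1/750129) = -1663/927864 + (I*√149590)*(1/750129) = -1663/927864 + I*√149590/750129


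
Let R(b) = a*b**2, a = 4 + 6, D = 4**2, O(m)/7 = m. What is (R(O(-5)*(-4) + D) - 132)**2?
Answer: 59159859984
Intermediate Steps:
O(m) = 7*m
D = 16
a = 10
R(b) = 10*b**2
(R(O(-5)*(-4) + D) - 132)**2 = (10*((7*(-5))*(-4) + 16)**2 - 132)**2 = (10*(-35*(-4) + 16)**2 - 132)**2 = (10*(140 + 16)**2 - 132)**2 = (10*156**2 - 132)**2 = (10*24336 - 132)**2 = (243360 - 132)**2 = 243228**2 = 59159859984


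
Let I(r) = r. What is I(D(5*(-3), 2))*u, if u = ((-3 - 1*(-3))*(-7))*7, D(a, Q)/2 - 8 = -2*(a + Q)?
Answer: 0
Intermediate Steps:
D(a, Q) = 16 - 4*Q - 4*a (D(a, Q) = 16 + 2*(-2*(a + Q)) = 16 + 2*(-2*(Q + a)) = 16 + 2*(-2*Q - 2*a) = 16 + (-4*Q - 4*a) = 16 - 4*Q - 4*a)
u = 0 (u = ((-3 + 3)*(-7))*7 = (0*(-7))*7 = 0*7 = 0)
I(D(5*(-3), 2))*u = (16 - 4*2 - 20*(-3))*0 = (16 - 8 - 4*(-15))*0 = (16 - 8 + 60)*0 = 68*0 = 0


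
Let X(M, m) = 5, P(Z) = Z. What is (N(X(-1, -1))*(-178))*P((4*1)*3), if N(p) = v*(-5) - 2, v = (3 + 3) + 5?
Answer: 121752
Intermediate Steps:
v = 11 (v = 6 + 5 = 11)
N(p) = -57 (N(p) = 11*(-5) - 2 = -55 - 2 = -57)
(N(X(-1, -1))*(-178))*P((4*1)*3) = (-57*(-178))*((4*1)*3) = 10146*(4*3) = 10146*12 = 121752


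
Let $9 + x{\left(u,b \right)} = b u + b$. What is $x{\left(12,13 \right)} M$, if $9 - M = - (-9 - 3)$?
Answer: $-480$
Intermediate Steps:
$x{\left(u,b \right)} = -9 + b + b u$ ($x{\left(u,b \right)} = -9 + \left(b u + b\right) = -9 + \left(b + b u\right) = -9 + b + b u$)
$M = -3$ ($M = 9 - - (-9 - 3) = 9 - \left(-1\right) \left(-12\right) = 9 - 12 = -3$)
$x{\left(12,13 \right)} M = \left(-9 + 13 + 13 \cdot 12\right) \left(-3\right) = \left(-9 + 13 + 156\right) \left(-3\right) = 160 \left(-3\right) = -480$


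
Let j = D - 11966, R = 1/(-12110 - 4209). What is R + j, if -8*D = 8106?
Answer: -847233527/65276 ≈ -12979.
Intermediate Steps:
D = -4053/4 (D = -⅛*8106 = -4053/4 ≈ -1013.3)
R = -1/16319 (R = 1/(-16319) = -1/16319 ≈ -6.1278e-5)
j = -51917/4 (j = -4053/4 - 11966 = -51917/4 ≈ -12979.)
R + j = -1/16319 - 51917/4 = -847233527/65276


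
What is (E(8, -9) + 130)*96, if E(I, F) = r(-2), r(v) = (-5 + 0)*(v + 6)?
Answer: 10560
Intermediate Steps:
r(v) = -30 - 5*v (r(v) = -5*(6 + v) = -30 - 5*v)
E(I, F) = -20 (E(I, F) = -30 - 5*(-2) = -30 + 10 = -20)
(E(8, -9) + 130)*96 = (-20 + 130)*96 = 110*96 = 10560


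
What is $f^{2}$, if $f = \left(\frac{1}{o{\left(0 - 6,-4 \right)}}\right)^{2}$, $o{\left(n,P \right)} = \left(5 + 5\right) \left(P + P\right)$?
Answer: $\frac{1}{40960000} \approx 2.4414 \cdot 10^{-8}$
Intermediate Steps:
$o{\left(n,P \right)} = 20 P$ ($o{\left(n,P \right)} = 10 \cdot 2 P = 20 P$)
$f = \frac{1}{6400}$ ($f = \left(\frac{1}{20 \left(-4\right)}\right)^{2} = \left(\frac{1}{-80}\right)^{2} = \left(- \frac{1}{80}\right)^{2} = \frac{1}{6400} \approx 0.00015625$)
$f^{2} = \left(\frac{1}{6400}\right)^{2} = \frac{1}{40960000}$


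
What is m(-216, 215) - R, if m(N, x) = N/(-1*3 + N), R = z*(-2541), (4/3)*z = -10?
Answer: -2782251/146 ≈ -19057.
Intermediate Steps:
z = -15/2 (z = (¾)*(-10) = -15/2 ≈ -7.5000)
R = 38115/2 (R = -15/2*(-2541) = 38115/2 ≈ 19058.)
m(N, x) = N/(-3 + N)
m(-216, 215) - R = -216/(-3 - 216) - 1*38115/2 = -216/(-219) - 38115/2 = -216*(-1/219) - 38115/2 = 72/73 - 38115/2 = -2782251/146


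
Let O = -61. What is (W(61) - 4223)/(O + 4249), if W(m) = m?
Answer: -2081/2094 ≈ -0.99379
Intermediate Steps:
(W(61) - 4223)/(O + 4249) = (61 - 4223)/(-61 + 4249) = -4162/4188 = -4162*1/4188 = -2081/2094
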